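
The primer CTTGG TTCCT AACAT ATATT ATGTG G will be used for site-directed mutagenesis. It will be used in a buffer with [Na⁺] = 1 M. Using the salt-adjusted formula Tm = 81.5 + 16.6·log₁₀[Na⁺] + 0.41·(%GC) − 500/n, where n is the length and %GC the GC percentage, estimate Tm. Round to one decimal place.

76.5°C

Length n = 26. Base counts: C=4, G=5, A=6, T=11
G+C = 9, so %GC = 9/26 × 100 = 34.615%
Salt term: 16.6 × (0) = 0
GC term: 0.41 × 34.615 = 14.192; length term: −500/26 = −19.231
Tm = 81.5 + (0) + 14.192 − 19.231 = 76.461 → 76.5°C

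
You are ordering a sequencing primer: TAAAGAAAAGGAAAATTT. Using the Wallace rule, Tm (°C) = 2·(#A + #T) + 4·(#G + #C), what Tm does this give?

Base counts: C=0, G=3, A=11, T=4
A+T = 15, G+C = 3
Tm = 2×15 + 4×3 = 42°C

42°C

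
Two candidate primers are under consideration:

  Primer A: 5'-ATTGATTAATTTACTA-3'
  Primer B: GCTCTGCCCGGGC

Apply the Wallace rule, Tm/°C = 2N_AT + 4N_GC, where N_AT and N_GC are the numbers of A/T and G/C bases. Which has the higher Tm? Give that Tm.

Primer A: A+T=14, G+C=2 → Tm = 2(14)+4(2) = 36°C
Primer B: A+T=2, G+C=11 → Tm = 2(2)+4(11) = 48°C
36°C vs 48°C → primer B is higher.

Primer B, 48°C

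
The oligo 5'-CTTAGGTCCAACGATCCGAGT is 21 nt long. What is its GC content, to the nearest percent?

Base counts: C=6, T=5, A=5, G=5
G+C = 5 + 6 = 11 out of 21 bases
%GC = 11/21 × 100 = 52.38% ≈ 52%

52%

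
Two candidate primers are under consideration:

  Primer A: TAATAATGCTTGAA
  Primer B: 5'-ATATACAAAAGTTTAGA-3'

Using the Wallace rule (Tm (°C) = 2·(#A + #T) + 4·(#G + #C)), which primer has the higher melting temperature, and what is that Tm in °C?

Primer B, 40°C

Primer A: A+T=11, G+C=3 → Tm = 2(11)+4(3) = 34°C
Primer B: A+T=14, G+C=3 → Tm = 2(14)+4(3) = 40°C
34°C vs 40°C → primer B is higher.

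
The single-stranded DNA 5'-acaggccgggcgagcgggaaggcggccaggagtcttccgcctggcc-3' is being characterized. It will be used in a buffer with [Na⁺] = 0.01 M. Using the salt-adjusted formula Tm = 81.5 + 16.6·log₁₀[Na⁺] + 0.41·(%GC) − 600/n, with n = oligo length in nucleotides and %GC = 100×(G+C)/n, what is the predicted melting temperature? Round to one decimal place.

Length n = 46. Scanning the sequence gives A=7, C=15, G=20, T=4.
G+C = 35, so %GC = 35/46 × 100 = 76.087%
Salt term: 16.6 × (-2) = -33.2
GC term: 0.41 × 76.087 = 31.196; length term: −600/46 = −13.043
Tm = 81.5 + (-33.2) + 31.196 − 13.043 = 66.453 → 66.5°C

66.5°C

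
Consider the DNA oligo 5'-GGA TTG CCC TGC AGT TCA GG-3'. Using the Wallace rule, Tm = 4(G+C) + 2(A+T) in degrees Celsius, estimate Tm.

64°C

Scanning the sequence gives C=5, A=3, T=5, G=7.
So N_AT = 8 and N_GC = 12.
Tm = 2(8) + 4(12) = 16 + 48 = 64°C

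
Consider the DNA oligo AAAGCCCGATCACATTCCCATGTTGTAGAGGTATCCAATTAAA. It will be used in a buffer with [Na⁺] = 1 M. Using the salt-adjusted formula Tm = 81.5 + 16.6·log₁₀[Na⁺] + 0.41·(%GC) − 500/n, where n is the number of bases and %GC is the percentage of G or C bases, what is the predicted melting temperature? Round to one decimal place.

86.1°C

Length n = 43. Scanning the sequence gives T=11, A=15, G=7, C=10.
G+C = 17, so %GC = 17/43 × 100 = 39.535%
Salt term: 16.6 × (0) = 0
GC term: 0.41 × 39.535 = 16.209; length term: −500/43 = −11.628
Tm = 81.5 + (0) + 16.209 − 11.628 = 86.081 → 86.1°C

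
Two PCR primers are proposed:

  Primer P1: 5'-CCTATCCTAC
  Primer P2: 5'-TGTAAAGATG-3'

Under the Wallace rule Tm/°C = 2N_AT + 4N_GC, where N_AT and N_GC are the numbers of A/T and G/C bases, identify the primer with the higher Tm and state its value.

Primer P1, 30°C

Primer P1: A+T=5, G+C=5 → Tm = 2(5)+4(5) = 30°C
Primer P2: A+T=7, G+C=3 → Tm = 2(7)+4(3) = 26°C
30°C vs 26°C → primer P1 is higher.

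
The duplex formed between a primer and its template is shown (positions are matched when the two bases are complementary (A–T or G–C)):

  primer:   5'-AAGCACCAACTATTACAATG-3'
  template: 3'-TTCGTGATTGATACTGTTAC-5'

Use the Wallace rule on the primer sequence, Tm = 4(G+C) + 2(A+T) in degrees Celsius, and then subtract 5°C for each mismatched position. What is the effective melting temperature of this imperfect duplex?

44°C

Primer base counts: A=9, T=4, G=2, C=5 → A+T=13, G+C=7
Perfect-match Tm = 2(13) + 4(7) = 26 + 28 = 54°C
Mismatches (positions where the bases are not complementary): 2 (at positions 7, 14)
Effective Tm = 54 − 2×5 = 54 − 10 = 44°C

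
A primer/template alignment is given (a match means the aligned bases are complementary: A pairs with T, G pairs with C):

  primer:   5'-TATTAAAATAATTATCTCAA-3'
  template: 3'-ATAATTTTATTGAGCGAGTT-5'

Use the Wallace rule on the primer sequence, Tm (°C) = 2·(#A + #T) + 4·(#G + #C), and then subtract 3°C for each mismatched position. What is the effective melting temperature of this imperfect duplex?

Primer base counts: A=10, T=8, G=0, C=2 → A+T=18, G+C=2
Perfect-match Tm = 2(18) + 4(2) = 36 + 8 = 44°C
Mismatches (positions where the bases are not complementary): 3 (at positions 12, 14, 15)
Effective Tm = 44 − 3×3 = 44 − 9 = 35°C

35°C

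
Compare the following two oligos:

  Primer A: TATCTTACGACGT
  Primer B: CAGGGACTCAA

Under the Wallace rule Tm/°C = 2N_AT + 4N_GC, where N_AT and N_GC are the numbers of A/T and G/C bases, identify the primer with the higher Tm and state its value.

Primer A: A+T=8, G+C=5 → Tm = 2(8)+4(5) = 36°C
Primer B: A+T=5, G+C=6 → Tm = 2(5)+4(6) = 34°C
36°C vs 34°C → primer A is higher.

Primer A, 36°C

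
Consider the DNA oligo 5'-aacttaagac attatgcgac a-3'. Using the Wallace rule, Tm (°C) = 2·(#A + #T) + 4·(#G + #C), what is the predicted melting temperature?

Counting bases: A=9, T=5, G=3, C=4
AT pairs contribute 14, GC pairs contribute 7.
Tm = 2×14 + 4×7 = 56°C

56°C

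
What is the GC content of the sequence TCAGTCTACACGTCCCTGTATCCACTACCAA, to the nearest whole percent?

48%

G=3, C=12, T=8, A=8
G+C = 3 + 12 = 15 out of 31 bases
%GC = 15/31 × 100 = 48.39% ≈ 48%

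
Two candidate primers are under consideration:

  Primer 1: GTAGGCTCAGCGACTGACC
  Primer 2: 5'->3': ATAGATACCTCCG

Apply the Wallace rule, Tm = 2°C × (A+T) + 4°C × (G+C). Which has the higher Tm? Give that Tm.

Primer 1: A+T=7, G+C=12 → Tm = 2(7)+4(12) = 62°C
Primer 2: A+T=7, G+C=6 → Tm = 2(7)+4(6) = 38°C
62°C vs 38°C → primer 1 is higher.

Primer 1, 62°C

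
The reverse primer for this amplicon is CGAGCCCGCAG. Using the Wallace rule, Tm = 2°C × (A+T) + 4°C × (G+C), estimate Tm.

40°C

Base counts: T=0, A=2, C=5, G=4
AT pairs contribute 2, GC pairs contribute 9.
Tm = 2×2 + 4×9 = 40°C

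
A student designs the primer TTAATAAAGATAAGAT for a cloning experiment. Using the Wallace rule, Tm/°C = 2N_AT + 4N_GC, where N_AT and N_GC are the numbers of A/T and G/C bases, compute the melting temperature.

36°C

Counting bases: C=0, T=5, A=9, G=2
So N_AT = 14 and N_GC = 2.
Tm = 4·2 + 2·14 = 8 + 28 = 36°C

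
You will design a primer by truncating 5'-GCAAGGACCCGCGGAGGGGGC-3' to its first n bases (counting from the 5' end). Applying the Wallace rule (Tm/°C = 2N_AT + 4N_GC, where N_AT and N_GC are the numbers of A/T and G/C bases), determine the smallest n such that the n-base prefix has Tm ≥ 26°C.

n = 8

First 7 bases: GCAAGGA → Tm = 22°C (< 26°C)
First 8 bases: GCAAGGAC → Tm = 26°C (≥ 26°C)
Since every base adds ≥2°C, Tm only increases with n, so the threshold is first crossed at n = 8.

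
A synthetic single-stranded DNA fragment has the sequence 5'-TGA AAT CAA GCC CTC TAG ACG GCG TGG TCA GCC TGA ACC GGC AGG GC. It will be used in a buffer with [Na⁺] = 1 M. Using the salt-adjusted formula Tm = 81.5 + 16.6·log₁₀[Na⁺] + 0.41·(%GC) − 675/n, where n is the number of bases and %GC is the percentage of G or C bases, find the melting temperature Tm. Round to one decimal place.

92.4°C

Length n = 47. Scanning the sequence gives G=15, A=11, C=14, T=7.
G+C = 29, so %GC = 29/47 × 100 = 61.702%
Salt term: 16.6 × (0) = 0
GC term: 0.41 × 61.702 = 25.298; length term: −675/47 = −14.362
Tm = 81.5 + (0) + 25.298 − 14.362 = 92.436 → 92.4°C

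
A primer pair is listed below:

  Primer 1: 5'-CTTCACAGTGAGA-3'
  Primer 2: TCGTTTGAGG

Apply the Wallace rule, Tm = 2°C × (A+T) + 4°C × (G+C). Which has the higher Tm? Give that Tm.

Primer 1, 38°C

Primer 1: A+T=7, G+C=6 → Tm = 2(7)+4(6) = 38°C
Primer 2: A+T=5, G+C=5 → Tm = 2(5)+4(5) = 30°C
38°C vs 30°C → primer 1 is higher.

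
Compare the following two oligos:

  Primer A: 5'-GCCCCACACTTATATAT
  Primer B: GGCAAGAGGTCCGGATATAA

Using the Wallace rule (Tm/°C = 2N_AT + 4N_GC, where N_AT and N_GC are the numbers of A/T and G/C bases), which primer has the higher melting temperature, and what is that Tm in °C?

Primer B, 60°C

Primer A: A+T=10, G+C=7 → Tm = 2(10)+4(7) = 48°C
Primer B: A+T=10, G+C=10 → Tm = 2(10)+4(10) = 60°C
48°C vs 60°C → primer B is higher.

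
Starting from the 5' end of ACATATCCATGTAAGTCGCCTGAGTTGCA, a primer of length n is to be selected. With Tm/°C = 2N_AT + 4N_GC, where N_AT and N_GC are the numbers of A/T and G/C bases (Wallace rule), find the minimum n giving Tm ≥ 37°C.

First 14 bases: ACATATCCATGTAA → Tm = 36°C (< 37°C)
First 15 bases: ACATATCCATGTAAG → Tm = 40°C (≥ 37°C)
Since every base adds ≥2°C, Tm only increases with n, so the threshold is first crossed at n = 15.

n = 15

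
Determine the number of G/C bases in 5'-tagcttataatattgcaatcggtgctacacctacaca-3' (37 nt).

14

Scanning the sequence gives A=12, C=9, T=11, G=5.
Total G or C: 5 + 9 = 14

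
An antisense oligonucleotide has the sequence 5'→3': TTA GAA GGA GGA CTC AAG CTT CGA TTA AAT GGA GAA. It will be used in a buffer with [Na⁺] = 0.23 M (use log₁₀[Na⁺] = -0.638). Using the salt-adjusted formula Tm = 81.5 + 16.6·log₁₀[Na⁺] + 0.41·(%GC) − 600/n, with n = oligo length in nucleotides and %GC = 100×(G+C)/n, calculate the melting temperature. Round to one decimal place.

Length n = 36. Base counts: T=8, C=4, A=14, G=10
G+C = 14, so %GC = 14/36 × 100 = 38.889%
Salt term: 16.6 × (-0.638) = -10.591
GC term: 0.41 × 38.889 = 15.944; length term: −600/36 = −16.667
Tm = 81.5 + (-10.591) + 15.944 − 16.667 = 70.186 → 70.2°C

70.2°C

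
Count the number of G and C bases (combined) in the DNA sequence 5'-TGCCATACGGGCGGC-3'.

Base counts: C=5, T=2, A=2, G=6
G+C = 6 + 5 = 11

11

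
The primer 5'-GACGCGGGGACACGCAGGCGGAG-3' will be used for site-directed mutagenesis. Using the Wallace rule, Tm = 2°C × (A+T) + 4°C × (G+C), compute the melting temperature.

Scanning the sequence gives G=12, C=6, A=5, T=0.
So N_AT = 5 and N_GC = 18.
Tm = 2×5 + 4×18 = 82°C

82°C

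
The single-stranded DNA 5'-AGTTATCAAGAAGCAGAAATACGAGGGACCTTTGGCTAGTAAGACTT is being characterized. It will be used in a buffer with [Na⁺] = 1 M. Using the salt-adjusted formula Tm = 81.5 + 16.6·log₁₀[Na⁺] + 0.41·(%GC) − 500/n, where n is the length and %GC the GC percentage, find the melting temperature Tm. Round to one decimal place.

Length n = 47. Counting bases: C=7, T=11, A=17, G=12
G+C = 19, so %GC = 19/47 × 100 = 40.426%
Salt term: 16.6 × (0) = 0
GC term: 0.41 × 40.426 = 16.575; length term: −500/47 = −10.638
Tm = 81.5 + (0) + 16.575 − 10.638 = 87.437 → 87.4°C

87.4°C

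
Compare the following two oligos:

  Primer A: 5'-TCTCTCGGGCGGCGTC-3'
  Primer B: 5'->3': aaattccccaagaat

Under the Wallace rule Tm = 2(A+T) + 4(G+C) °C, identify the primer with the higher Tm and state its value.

Primer A, 56°C

Primer A: A+T=4, G+C=12 → Tm = 2(4)+4(12) = 56°C
Primer B: A+T=10, G+C=5 → Tm = 2(10)+4(5) = 40°C
56°C vs 40°C → primer A is higher.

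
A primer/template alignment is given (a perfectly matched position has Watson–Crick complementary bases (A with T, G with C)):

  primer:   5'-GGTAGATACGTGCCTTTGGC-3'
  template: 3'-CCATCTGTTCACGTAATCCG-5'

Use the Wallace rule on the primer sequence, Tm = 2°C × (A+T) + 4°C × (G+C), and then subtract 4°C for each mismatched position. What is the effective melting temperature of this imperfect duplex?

46°C

Primer base counts: A=3, T=6, G=7, C=4 → A+T=9, G+C=11
Perfect-match Tm = 2(9) + 4(11) = 18 + 44 = 62°C
Mismatches (positions where the bases are not complementary): 4 (at positions 7, 9, 14, 17)
Effective Tm = 62 − 4×4 = 62 − 16 = 46°C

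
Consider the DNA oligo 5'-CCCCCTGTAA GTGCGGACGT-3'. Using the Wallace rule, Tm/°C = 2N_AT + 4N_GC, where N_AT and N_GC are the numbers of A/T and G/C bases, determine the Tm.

A=3, C=7, T=4, G=6
So N_AT = 7 and N_GC = 13.
Tm = 2(7) + 4(13) = 14 + 52 = 66°C

66°C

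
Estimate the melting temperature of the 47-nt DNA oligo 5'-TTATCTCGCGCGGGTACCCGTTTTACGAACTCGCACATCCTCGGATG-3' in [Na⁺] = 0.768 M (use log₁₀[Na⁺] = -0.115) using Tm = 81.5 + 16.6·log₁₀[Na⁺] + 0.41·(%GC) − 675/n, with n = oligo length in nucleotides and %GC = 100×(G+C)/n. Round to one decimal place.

Length n = 47. Base counts: T=13, C=15, A=8, G=11
G+C = 26, so %GC = 26/47 × 100 = 55.319%
Salt term: 16.6 × (-0.115) = -1.909
GC term: 0.41 × 55.319 = 22.681; length term: −675/47 = −14.362
Tm = 81.5 + (-1.909) + 22.681 − 14.362 = 87.91 → 87.9°C

87.9°C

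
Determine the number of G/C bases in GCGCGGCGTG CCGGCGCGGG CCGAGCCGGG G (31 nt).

Counting bases: T=1, C=11, G=18, A=1
G+C = 18 + 11 = 29

29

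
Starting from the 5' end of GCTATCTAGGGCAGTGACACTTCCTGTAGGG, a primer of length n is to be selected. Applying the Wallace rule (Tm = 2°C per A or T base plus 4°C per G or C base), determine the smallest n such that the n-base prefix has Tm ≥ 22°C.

First 7 bases: GCTATCT → Tm = 20°C (< 22°C)
First 8 bases: GCTATCTA → Tm = 22°C (≥ 22°C)
Since every base adds ≥2°C, Tm only increases with n, so the threshold is first crossed at n = 8.

n = 8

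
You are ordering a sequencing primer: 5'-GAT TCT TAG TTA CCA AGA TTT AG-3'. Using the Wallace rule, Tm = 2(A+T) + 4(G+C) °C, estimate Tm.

60°C

Scanning the sequence gives C=3, T=9, A=7, G=4.
AT pairs contribute 16, GC pairs contribute 7.
Tm = 2×16 + 4×7 = 60°C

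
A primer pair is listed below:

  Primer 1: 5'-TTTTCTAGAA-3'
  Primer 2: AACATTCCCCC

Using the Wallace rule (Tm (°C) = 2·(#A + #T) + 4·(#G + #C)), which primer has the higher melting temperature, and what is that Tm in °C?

Primer 1: A+T=8, G+C=2 → Tm = 2(8)+4(2) = 24°C
Primer 2: A+T=5, G+C=6 → Tm = 2(5)+4(6) = 34°C
24°C vs 34°C → primer 2 is higher.

Primer 2, 34°C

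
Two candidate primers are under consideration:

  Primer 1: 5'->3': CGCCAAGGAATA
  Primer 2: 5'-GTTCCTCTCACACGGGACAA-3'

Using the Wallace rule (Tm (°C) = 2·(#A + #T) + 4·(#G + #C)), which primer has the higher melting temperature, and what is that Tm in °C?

Primer 1: A+T=6, G+C=6 → Tm = 2(6)+4(6) = 36°C
Primer 2: A+T=9, G+C=11 → Tm = 2(9)+4(11) = 62°C
36°C vs 62°C → primer 2 is higher.

Primer 2, 62°C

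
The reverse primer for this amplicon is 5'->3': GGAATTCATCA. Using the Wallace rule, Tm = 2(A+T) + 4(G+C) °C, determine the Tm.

Scanning the sequence gives A=4, T=3, C=2, G=2.
A+T = 7, G+C = 4
Tm = 2(7) + 4(4) = 14 + 16 = 30°C

30°C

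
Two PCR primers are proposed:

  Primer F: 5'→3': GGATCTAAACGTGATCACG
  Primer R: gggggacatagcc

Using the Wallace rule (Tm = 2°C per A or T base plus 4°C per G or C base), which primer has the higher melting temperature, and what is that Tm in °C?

Primer F: A+T=10, G+C=9 → Tm = 2(10)+4(9) = 56°C
Primer R: A+T=4, G+C=9 → Tm = 2(4)+4(9) = 44°C
56°C vs 44°C → primer F is higher.

Primer F, 56°C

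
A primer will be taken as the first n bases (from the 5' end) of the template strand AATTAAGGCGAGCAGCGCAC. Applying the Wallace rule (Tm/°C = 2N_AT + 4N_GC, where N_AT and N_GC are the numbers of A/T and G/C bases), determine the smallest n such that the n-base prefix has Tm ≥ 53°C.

First 17 bases: AATTAAGGCGAGCAGCG → Tm = 52°C (< 53°C)
First 18 bases: AATTAAGGCGAGCAGCGC → Tm = 56°C (≥ 53°C)
Since every base adds ≥2°C, Tm only increases with n, so the threshold is first crossed at n = 18.

n = 18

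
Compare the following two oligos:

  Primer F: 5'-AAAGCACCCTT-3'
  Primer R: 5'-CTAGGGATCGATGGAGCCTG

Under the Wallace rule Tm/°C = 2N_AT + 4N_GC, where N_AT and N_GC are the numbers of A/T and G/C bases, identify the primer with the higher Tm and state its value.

Primer F: A+T=6, G+C=5 → Tm = 2(6)+4(5) = 32°C
Primer R: A+T=8, G+C=12 → Tm = 2(8)+4(12) = 64°C
32°C vs 64°C → primer R is higher.

Primer R, 64°C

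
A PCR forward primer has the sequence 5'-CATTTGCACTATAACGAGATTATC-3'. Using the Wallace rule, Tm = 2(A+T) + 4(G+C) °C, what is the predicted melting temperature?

Base counts: A=8, G=3, T=8, C=5
A+T = 16, G+C = 8
Tm = 4·8 + 2·16 = 32 + 32 = 64°C

64°C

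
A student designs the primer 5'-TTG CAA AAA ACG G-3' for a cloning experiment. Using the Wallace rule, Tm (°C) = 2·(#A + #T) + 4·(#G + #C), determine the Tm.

36°C

C=2, A=6, G=3, T=2
So N_AT = 8 and N_GC = 5.
Tm = 4·5 + 2·8 = 20 + 16 = 36°C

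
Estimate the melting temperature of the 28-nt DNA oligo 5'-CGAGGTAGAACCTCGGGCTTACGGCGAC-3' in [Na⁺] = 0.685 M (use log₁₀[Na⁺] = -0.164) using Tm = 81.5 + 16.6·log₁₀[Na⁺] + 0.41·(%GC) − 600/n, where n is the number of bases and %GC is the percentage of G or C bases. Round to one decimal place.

Length n = 28. A=6, G=10, C=8, T=4
G+C = 18, so %GC = 18/28 × 100 = 64.286%
Salt term: 16.6 × (-0.164) = -2.722
GC term: 0.41 × 64.286 = 26.357; length term: −600/28 = −21.429
Tm = 81.5 + (-2.722) + 26.357 − 21.429 = 83.706 → 83.7°C

83.7°C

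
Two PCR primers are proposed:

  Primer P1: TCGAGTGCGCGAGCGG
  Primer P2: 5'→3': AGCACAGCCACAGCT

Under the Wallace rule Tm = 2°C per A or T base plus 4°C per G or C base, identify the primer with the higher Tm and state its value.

Primer P1: A+T=4, G+C=12 → Tm = 2(4)+4(12) = 56°C
Primer P2: A+T=6, G+C=9 → Tm = 2(6)+4(9) = 48°C
56°C vs 48°C → primer P1 is higher.

Primer P1, 56°C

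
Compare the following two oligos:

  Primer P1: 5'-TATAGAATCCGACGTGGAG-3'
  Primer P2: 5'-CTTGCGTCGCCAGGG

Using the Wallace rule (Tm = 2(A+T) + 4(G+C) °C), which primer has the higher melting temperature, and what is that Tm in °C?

Primer P1, 56°C

Primer P1: A+T=10, G+C=9 → Tm = 2(10)+4(9) = 56°C
Primer P2: A+T=4, G+C=11 → Tm = 2(4)+4(11) = 52°C
56°C vs 52°C → primer P1 is higher.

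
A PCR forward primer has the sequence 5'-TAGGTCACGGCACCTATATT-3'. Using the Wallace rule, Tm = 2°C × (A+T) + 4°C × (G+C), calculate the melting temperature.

A=5, T=6, G=4, C=5
AT pairs contribute 11, GC pairs contribute 9.
Tm = 4·9 + 2·11 = 36 + 22 = 58°C

58°C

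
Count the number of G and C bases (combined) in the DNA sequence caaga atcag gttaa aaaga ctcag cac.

T=4, G=5, A=13, C=6
G+C = 5 + 6 = 11

11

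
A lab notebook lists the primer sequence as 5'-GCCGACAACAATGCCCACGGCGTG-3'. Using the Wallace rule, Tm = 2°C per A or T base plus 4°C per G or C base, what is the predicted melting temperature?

80°C

Base counts: C=9, T=2, G=7, A=6
A+T = 8, G+C = 16
Tm = 2(8) + 4(16) = 16 + 64 = 80°C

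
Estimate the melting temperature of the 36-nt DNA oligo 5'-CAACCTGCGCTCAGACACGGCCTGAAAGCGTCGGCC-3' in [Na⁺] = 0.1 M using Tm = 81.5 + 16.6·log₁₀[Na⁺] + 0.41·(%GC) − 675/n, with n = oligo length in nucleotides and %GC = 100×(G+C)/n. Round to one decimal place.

Length n = 36. Scanning the sequence gives A=8, G=10, T=4, C=14.
G+C = 24, so %GC = 24/36 × 100 = 66.667%
Salt term: 16.6 × (-1) = -16.6
GC term: 0.41 × 66.667 = 27.333; length term: −675/36 = −18.75
Tm = 81.5 + (-16.6) + 27.333 − 18.75 = 73.483 → 73.5°C

73.5°C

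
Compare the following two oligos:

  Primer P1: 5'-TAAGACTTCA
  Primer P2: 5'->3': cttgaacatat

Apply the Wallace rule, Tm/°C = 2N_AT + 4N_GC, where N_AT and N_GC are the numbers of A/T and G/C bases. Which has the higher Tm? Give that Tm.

Primer P2, 28°C

Primer P1: A+T=7, G+C=3 → Tm = 2(7)+4(3) = 26°C
Primer P2: A+T=8, G+C=3 → Tm = 2(8)+4(3) = 28°C
26°C vs 28°C → primer P2 is higher.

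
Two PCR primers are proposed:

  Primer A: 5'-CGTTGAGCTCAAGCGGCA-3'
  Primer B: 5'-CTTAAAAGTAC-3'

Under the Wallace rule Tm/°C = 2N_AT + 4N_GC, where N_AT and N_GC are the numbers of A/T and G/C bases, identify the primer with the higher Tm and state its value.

Primer A: A+T=7, G+C=11 → Tm = 2(7)+4(11) = 58°C
Primer B: A+T=8, G+C=3 → Tm = 2(8)+4(3) = 28°C
58°C vs 28°C → primer A is higher.

Primer A, 58°C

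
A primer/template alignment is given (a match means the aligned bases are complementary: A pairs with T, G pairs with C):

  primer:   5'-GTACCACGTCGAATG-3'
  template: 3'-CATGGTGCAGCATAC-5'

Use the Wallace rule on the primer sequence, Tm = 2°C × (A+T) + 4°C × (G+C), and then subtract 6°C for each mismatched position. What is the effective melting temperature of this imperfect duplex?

40°C

Primer base counts: A=4, T=3, G=4, C=4 → A+T=7, G+C=8
Perfect-match Tm = 2(7) + 4(8) = 14 + 32 = 46°C
Mismatches (positions where the bases are not complementary): 1 (at position 12)
Effective Tm = 46 − 1×6 = 46 − 6 = 40°C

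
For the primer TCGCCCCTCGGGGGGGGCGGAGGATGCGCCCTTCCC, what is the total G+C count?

Counting bases: G=15, T=5, A=2, C=14
Total G or C: 15 + 14 = 29

29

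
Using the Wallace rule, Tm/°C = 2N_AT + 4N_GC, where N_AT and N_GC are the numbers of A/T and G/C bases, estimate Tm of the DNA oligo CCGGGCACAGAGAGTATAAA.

Counting bases: G=6, T=2, A=8, C=4
So N_AT = 10 and N_GC = 10.
Tm = 4·10 + 2·10 = 40 + 20 = 60°C

60°C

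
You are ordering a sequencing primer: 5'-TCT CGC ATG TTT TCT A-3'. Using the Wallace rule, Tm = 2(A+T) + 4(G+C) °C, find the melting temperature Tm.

Scanning the sequence gives T=8, A=2, C=4, G=2.
A+T = 10, G+C = 6
Tm = 2(10) + 4(6) = 20 + 24 = 44°C

44°C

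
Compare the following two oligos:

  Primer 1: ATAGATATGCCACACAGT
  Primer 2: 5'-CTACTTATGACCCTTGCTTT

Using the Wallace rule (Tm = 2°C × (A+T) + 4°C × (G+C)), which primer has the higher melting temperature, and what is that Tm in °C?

Primer 2, 56°C

Primer 1: A+T=11, G+C=7 → Tm = 2(11)+4(7) = 50°C
Primer 2: A+T=12, G+C=8 → Tm = 2(12)+4(8) = 56°C
50°C vs 56°C → primer 2 is higher.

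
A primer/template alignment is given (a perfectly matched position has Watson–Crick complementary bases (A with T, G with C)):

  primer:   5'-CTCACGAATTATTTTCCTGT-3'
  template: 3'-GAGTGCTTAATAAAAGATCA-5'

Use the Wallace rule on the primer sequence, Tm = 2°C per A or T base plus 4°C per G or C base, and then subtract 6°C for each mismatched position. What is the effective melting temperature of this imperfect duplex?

42°C

Primer base counts: A=4, T=9, G=2, C=5 → A+T=13, G+C=7
Perfect-match Tm = 2(13) + 4(7) = 26 + 28 = 54°C
Mismatches (positions where the bases are not complementary): 2 (at positions 17, 18)
Effective Tm = 54 − 2×6 = 54 − 12 = 42°C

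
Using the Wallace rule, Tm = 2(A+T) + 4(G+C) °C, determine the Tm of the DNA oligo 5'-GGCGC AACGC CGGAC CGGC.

70°C

C=8, G=8, A=3, T=0
AT pairs contribute 3, GC pairs contribute 16.
Tm = 4·16 + 2·3 = 64 + 6 = 70°C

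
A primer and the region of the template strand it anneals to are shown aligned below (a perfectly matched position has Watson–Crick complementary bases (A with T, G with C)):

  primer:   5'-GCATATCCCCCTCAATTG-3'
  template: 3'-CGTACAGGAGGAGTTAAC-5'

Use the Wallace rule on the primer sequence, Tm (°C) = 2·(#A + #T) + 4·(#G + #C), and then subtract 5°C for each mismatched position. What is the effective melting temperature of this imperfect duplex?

44°C

Primer base counts: A=4, T=5, G=2, C=7 → A+T=9, G+C=9
Perfect-match Tm = 2(9) + 4(9) = 18 + 36 = 54°C
Mismatches (positions where the bases are not complementary): 2 (at positions 5, 9)
Effective Tm = 54 − 2×5 = 54 − 10 = 44°C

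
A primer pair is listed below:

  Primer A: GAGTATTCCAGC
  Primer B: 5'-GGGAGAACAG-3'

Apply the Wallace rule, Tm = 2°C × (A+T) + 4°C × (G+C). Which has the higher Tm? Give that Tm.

Primer A, 36°C

Primer A: A+T=6, G+C=6 → Tm = 2(6)+4(6) = 36°C
Primer B: A+T=4, G+C=6 → Tm = 2(4)+4(6) = 32°C
36°C vs 32°C → primer A is higher.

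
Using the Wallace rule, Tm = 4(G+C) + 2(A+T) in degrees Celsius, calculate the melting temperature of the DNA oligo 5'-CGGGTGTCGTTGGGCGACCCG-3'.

74°C

Base counts: T=4, G=10, C=6, A=1
So N_AT = 5 and N_GC = 16.
Tm = 2×5 + 4×16 = 74°C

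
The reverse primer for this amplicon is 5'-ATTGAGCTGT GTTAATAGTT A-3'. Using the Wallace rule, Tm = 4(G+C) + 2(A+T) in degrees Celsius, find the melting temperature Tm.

Scanning the sequence gives A=6, T=9, C=1, G=5.
A+T = 15, G+C = 6
Tm = 2(15) + 4(6) = 30 + 24 = 54°C

54°C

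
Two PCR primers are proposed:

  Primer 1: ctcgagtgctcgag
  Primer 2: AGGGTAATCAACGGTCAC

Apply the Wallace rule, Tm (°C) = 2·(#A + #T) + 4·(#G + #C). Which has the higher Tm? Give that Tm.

Primer 2, 54°C

Primer 1: A+T=5, G+C=9 → Tm = 2(5)+4(9) = 46°C
Primer 2: A+T=9, G+C=9 → Tm = 2(9)+4(9) = 54°C
46°C vs 54°C → primer 2 is higher.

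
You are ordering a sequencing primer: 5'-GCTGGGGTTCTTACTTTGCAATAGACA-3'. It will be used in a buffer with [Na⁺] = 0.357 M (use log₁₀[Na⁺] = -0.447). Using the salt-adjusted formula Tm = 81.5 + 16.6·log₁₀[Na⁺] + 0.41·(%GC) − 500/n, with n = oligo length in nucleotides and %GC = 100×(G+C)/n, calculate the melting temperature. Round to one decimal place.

Length n = 27. A=6, G=7, C=5, T=9
G+C = 12, so %GC = 12/27 × 100 = 44.444%
Salt term: 16.6 × (-0.447) = -7.42
GC term: 0.41 × 44.444 = 18.222; length term: −500/27 = −18.519
Tm = 81.5 + (-7.42) + 18.222 − 18.519 = 73.783 → 73.8°C

73.8°C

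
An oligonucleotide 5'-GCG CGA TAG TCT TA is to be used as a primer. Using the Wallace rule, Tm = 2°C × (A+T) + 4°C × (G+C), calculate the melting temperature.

Counting bases: T=4, G=4, A=3, C=3
So N_AT = 7 and N_GC = 7.
Tm = 4·7 + 2·7 = 28 + 14 = 42°C

42°C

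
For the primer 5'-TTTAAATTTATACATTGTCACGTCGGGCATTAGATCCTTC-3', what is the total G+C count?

14

G=6, A=10, T=16, C=8
Total G or C: 6 + 8 = 14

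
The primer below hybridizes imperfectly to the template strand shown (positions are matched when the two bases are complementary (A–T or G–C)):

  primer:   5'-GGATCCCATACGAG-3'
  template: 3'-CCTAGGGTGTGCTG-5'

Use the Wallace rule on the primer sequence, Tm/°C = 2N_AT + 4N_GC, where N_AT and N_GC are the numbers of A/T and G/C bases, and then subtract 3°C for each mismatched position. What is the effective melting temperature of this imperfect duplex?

38°C

Primer base counts: A=4, T=2, G=4, C=4 → A+T=6, G+C=8
Perfect-match Tm = 2(6) + 4(8) = 12 + 32 = 44°C
Mismatches (positions where the bases are not complementary): 2 (at positions 9, 14)
Effective Tm = 44 − 2×3 = 44 − 6 = 38°C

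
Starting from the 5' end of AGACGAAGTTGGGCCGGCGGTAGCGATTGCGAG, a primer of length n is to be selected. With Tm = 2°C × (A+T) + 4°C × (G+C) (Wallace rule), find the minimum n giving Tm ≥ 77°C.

First 23 bases: AGACGAAGTTGGGCCGGCGGTAG → Tm = 76°C (< 77°C)
First 24 bases: AGACGAAGTTGGGCCGGCGGTAGC → Tm = 80°C (≥ 77°C)
Since every base adds ≥2°C, Tm only increases with n, so the threshold is first crossed at n = 24.

n = 24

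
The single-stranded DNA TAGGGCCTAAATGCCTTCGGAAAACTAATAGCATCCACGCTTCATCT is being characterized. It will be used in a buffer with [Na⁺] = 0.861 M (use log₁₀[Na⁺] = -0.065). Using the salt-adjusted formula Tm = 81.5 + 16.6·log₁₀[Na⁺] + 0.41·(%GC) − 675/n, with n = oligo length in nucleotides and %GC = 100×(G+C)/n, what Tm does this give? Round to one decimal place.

84.4°C

Length n = 47. Counting bases: G=8, T=12, C=13, A=14
G+C = 21, so %GC = 21/47 × 100 = 44.681%
Salt term: 16.6 × (-0.065) = -1.079
GC term: 0.41 × 44.681 = 18.319; length term: −675/47 = −14.362
Tm = 81.5 + (-1.079) + 18.319 − 14.362 = 84.378 → 84.4°C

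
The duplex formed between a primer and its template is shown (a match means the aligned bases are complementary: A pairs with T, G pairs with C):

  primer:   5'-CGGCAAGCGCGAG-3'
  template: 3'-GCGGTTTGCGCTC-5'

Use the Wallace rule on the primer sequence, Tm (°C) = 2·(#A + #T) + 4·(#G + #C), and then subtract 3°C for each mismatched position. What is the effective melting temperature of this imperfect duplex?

Primer base counts: A=3, T=0, G=6, C=4 → A+T=3, G+C=10
Perfect-match Tm = 2(3) + 4(10) = 6 + 40 = 46°C
Mismatches (positions where the bases are not complementary): 2 (at positions 3, 7)
Effective Tm = 46 − 2×3 = 46 − 6 = 40°C

40°C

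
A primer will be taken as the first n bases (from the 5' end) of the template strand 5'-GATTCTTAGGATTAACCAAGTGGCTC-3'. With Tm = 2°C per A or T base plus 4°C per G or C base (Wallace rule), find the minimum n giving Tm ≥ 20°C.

n = 8

First 7 bases: GATTCTT → Tm = 18°C (< 20°C)
First 8 bases: GATTCTTA → Tm = 20°C (≥ 20°C)
Each additional base adds 2°C (A/T) or 4°C (G/C), so Tm is non-decreasing in n; n = 8 is the first length to reach 20°C.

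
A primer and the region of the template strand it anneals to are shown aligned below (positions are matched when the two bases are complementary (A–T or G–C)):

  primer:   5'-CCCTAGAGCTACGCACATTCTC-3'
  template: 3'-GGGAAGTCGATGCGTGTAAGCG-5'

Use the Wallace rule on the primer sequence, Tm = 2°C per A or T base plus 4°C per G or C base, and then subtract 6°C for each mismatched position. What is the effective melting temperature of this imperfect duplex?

Primer base counts: A=5, T=5, G=3, C=9 → A+T=10, G+C=12
Perfect-match Tm = 2(10) + 4(12) = 20 + 48 = 68°C
Mismatches (positions where the bases are not complementary): 3 (at positions 5, 6, 21)
Effective Tm = 68 − 3×6 = 68 − 18 = 50°C

50°C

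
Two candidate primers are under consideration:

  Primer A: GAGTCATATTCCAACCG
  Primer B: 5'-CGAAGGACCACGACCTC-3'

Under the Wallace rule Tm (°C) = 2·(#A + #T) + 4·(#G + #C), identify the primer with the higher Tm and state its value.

Primer A: A+T=9, G+C=8 → Tm = 2(9)+4(8) = 50°C
Primer B: A+T=6, G+C=11 → Tm = 2(6)+4(11) = 56°C
50°C vs 56°C → primer B is higher.

Primer B, 56°C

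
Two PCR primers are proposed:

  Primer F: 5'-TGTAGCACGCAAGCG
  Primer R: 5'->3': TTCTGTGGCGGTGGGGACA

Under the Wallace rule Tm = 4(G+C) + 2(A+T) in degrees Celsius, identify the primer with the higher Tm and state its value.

Primer F: A+T=6, G+C=9 → Tm = 2(6)+4(9) = 48°C
Primer R: A+T=7, G+C=12 → Tm = 2(7)+4(12) = 62°C
48°C vs 62°C → primer R is higher.

Primer R, 62°C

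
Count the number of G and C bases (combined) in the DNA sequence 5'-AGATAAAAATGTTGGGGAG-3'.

7

Counting bases: A=8, C=0, T=4, G=7
G+C = 7 + 0 = 7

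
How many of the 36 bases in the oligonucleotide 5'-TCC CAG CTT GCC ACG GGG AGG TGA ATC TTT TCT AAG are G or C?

19

G=10, A=7, T=10, C=9
Total G or C: 10 + 9 = 19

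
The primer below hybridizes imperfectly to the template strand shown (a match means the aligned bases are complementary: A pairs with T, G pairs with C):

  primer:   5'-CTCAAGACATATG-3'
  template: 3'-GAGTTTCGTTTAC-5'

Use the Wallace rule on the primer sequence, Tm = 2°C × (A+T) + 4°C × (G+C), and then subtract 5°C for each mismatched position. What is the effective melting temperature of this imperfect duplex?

21°C

Primer base counts: A=5, T=3, G=2, C=3 → A+T=8, G+C=5
Perfect-match Tm = 2(8) + 4(5) = 16 + 20 = 36°C
Mismatches (positions where the bases are not complementary): 3 (at positions 6, 7, 10)
Effective Tm = 36 − 3×5 = 36 − 15 = 21°C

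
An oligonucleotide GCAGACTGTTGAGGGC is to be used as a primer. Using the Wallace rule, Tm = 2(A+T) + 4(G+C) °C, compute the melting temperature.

Counting bases: A=3, C=3, G=7, T=3
AT pairs contribute 6, GC pairs contribute 10.
Tm = 2(6) + 4(10) = 12 + 40 = 52°C

52°C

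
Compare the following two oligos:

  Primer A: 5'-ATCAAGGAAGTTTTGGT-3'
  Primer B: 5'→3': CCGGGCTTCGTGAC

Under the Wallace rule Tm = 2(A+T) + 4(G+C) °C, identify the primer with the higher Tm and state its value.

Primer B, 48°C

Primer A: A+T=11, G+C=6 → Tm = 2(11)+4(6) = 46°C
Primer B: A+T=4, G+C=10 → Tm = 2(4)+4(10) = 48°C
46°C vs 48°C → primer B is higher.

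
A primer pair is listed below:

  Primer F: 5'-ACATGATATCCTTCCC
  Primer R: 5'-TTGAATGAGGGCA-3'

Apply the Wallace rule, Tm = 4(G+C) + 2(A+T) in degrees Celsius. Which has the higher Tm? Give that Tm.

Primer F: A+T=9, G+C=7 → Tm = 2(9)+4(7) = 46°C
Primer R: A+T=7, G+C=6 → Tm = 2(7)+4(6) = 38°C
46°C vs 38°C → primer F is higher.

Primer F, 46°C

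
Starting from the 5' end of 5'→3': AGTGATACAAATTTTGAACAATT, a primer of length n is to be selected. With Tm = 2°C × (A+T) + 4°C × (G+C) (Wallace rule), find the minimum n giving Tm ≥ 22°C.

n = 8

First 7 bases: AGTGATA → Tm = 18°C (< 22°C)
First 8 bases: AGTGATAC → Tm = 22°C (≥ 22°C)
Since every base adds ≥2°C, Tm only increases with n, so the threshold is first crossed at n = 8.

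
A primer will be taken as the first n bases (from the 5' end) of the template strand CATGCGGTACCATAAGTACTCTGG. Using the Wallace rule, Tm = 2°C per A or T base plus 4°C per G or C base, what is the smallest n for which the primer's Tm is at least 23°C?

n = 7

First 6 bases: CATGCG → Tm = 20°C (< 23°C)
First 7 bases: CATGCGG → Tm = 24°C (≥ 23°C)
Each additional base adds 2°C (A/T) or 4°C (G/C), so Tm is non-decreasing in n; n = 7 is the first length to reach 23°C.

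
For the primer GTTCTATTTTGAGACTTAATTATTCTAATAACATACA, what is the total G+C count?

8

Counting bases: A=13, G=3, T=16, C=5
G+C = 3 + 5 = 8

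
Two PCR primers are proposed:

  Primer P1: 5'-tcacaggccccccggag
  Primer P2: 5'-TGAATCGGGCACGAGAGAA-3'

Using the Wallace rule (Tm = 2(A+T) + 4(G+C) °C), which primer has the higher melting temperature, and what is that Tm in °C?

Primer P1: A+T=4, G+C=13 → Tm = 2(4)+4(13) = 60°C
Primer P2: A+T=9, G+C=10 → Tm = 2(9)+4(10) = 58°C
60°C vs 58°C → primer P1 is higher.

Primer P1, 60°C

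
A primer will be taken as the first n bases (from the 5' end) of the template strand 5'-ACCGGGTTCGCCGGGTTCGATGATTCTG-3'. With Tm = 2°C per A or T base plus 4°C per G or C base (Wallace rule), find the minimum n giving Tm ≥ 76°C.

First 22 bases: ACCGGGTTCGCCGGGTTCGATG → Tm = 74°C (< 76°C)
First 23 bases: ACCGGGTTCGCCGGGTTCGATGA → Tm = 76°C (≥ 76°C)
Each additional base adds 2°C (A/T) or 4°C (G/C), so Tm is non-decreasing in n; n = 23 is the first length to reach 76°C.

n = 23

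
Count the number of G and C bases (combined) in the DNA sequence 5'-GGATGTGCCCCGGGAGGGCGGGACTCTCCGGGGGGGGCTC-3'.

32

Base counts: C=11, G=21, A=3, T=5
G+C = 21 + 11 = 32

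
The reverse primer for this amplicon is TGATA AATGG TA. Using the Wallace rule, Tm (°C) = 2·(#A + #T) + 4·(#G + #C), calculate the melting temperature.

30°C

Base counts: G=3, C=0, A=5, T=4
AT pairs contribute 9, GC pairs contribute 3.
Tm = 2×9 + 4×3 = 30°C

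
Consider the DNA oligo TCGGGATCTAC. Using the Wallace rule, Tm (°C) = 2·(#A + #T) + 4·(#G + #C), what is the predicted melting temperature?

34°C

Counting bases: C=3, A=2, G=3, T=3
So N_AT = 5 and N_GC = 6.
Tm = 4·6 + 2·5 = 24 + 10 = 34°C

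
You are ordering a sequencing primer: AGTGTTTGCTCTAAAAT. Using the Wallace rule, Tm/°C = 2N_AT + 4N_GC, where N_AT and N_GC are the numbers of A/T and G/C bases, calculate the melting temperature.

T=7, C=2, A=5, G=3
AT pairs contribute 12, GC pairs contribute 5.
Tm = 2×12 + 4×5 = 44°C

44°C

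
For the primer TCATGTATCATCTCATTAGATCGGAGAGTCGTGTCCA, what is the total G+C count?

G=8, C=8, A=9, T=12
Total G or C: 8 + 8 = 16

16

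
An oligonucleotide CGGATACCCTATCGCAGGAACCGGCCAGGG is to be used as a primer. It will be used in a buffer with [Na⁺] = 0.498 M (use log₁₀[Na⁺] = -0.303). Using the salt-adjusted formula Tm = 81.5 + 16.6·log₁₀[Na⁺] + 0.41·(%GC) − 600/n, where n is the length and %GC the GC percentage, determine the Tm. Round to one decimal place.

Length n = 30. Counting bases: G=10, C=10, A=7, T=3
G+C = 20, so %GC = 20/30 × 100 = 66.667%
Salt term: 16.6 × (-0.303) = -5.03
GC term: 0.41 × 66.667 = 27.333; length term: −600/30 = −20
Tm = 81.5 + (-5.03) + 27.333 − 20 = 83.803 → 83.8°C

83.8°C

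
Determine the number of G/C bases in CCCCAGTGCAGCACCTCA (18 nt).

Counting bases: A=4, C=9, G=3, T=2
G+C = 3 + 9 = 12

12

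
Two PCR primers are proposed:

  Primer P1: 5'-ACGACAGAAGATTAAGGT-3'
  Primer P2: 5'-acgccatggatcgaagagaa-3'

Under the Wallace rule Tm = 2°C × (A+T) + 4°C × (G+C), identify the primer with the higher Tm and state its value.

Primer P2, 60°C

Primer P1: A+T=11, G+C=7 → Tm = 2(11)+4(7) = 50°C
Primer P2: A+T=10, G+C=10 → Tm = 2(10)+4(10) = 60°C
50°C vs 60°C → primer P2 is higher.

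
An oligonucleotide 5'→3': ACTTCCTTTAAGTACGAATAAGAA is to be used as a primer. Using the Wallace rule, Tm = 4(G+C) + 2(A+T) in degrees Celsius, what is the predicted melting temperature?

C=4, G=3, T=7, A=10
So N_AT = 17 and N_GC = 7.
Tm = 2(17) + 4(7) = 34 + 28 = 62°C

62°C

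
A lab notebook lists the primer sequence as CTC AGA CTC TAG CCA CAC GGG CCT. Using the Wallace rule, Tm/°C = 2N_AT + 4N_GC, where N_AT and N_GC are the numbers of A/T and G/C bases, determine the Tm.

T=4, G=5, A=5, C=10
So N_AT = 9 and N_GC = 15.
Tm = 2(9) + 4(15) = 18 + 60 = 78°C

78°C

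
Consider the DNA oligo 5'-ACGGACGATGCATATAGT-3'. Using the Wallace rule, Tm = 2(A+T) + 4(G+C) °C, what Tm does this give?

52°C

C=3, A=6, T=4, G=5
So N_AT = 10 and N_GC = 8.
Tm = 4·8 + 2·10 = 32 + 20 = 52°C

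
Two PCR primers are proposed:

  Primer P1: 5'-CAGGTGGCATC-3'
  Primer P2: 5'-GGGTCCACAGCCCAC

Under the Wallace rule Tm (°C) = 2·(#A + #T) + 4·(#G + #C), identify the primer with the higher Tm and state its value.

Primer P2, 52°C

Primer P1: A+T=4, G+C=7 → Tm = 2(4)+4(7) = 36°C
Primer P2: A+T=4, G+C=11 → Tm = 2(4)+4(11) = 52°C
36°C vs 52°C → primer P2 is higher.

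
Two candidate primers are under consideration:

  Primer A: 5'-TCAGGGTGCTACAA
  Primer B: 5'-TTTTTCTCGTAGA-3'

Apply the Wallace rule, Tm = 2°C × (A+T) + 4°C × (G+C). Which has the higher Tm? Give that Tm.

Primer A, 42°C

Primer A: A+T=7, G+C=7 → Tm = 2(7)+4(7) = 42°C
Primer B: A+T=9, G+C=4 → Tm = 2(9)+4(4) = 34°C
42°C vs 34°C → primer A is higher.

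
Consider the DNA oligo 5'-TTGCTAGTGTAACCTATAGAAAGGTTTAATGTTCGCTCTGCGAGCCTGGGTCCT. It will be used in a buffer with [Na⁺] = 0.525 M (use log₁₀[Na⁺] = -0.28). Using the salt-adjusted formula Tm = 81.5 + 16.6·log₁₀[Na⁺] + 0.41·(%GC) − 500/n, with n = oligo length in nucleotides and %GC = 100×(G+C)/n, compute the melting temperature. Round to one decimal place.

Length n = 54. Base counts: G=14, A=11, C=11, T=18
G+C = 25, so %GC = 25/54 × 100 = 46.296%
Salt term: 16.6 × (-0.28) = -4.648
GC term: 0.41 × 46.296 = 18.981; length term: −500/54 = −9.259
Tm = 81.5 + (-4.648) + 18.981 − 9.259 = 86.574 → 86.6°C

86.6°C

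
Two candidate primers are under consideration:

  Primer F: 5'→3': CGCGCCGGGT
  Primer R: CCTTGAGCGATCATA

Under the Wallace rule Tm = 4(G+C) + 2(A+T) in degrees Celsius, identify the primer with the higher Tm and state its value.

Primer R, 44°C

Primer F: A+T=1, G+C=9 → Tm = 2(1)+4(9) = 38°C
Primer R: A+T=8, G+C=7 → Tm = 2(8)+4(7) = 44°C
38°C vs 44°C → primer R is higher.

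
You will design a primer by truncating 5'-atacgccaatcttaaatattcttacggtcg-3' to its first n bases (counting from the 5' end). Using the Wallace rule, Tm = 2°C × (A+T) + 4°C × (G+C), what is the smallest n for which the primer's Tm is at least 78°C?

First 28 bases: ATACGCCAATCTTAAATATTCTTACGGT → Tm = 74°C (< 78°C)
First 29 bases: ATACGCCAATCTTAAATATTCTTACGGTC → Tm = 78°C (≥ 78°C)
Since every base adds ≥2°C, Tm only increases with n, so the threshold is first crossed at n = 29.

n = 29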